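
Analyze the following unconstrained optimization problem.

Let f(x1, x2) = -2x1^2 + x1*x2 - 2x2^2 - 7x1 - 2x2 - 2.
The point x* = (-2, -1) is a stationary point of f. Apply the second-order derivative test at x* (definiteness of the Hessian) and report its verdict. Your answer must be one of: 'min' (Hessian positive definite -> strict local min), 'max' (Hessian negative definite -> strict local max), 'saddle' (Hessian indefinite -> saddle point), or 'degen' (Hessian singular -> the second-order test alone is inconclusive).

Compute the Hessian H = grad^2 f:
  H = [[-4, 1], [1, -4]]
Verify stationarity: grad f(x*) = H x* + g = (0, 0).
Eigenvalues of H: -5, -3.
Both eigenvalues < 0, so H is negative definite -> x* is a strict local max.

max


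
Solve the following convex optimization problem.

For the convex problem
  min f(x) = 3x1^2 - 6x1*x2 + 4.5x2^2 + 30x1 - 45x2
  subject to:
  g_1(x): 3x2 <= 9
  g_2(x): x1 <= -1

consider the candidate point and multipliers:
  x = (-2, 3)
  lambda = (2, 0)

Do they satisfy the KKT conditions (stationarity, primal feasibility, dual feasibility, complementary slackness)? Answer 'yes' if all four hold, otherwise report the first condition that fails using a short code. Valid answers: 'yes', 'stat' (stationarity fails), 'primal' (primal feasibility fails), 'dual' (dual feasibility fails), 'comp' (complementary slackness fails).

Gradient of f: grad f(x) = Q x + c = (0, -6)
Constraint values g_i(x) = a_i^T x - b_i:
  g_1((-2, 3)) = 0
  g_2((-2, 3)) = -1
Stationarity residual: grad f(x) + sum_i lambda_i a_i = (0, 0)
  -> stationarity OK
Primal feasibility (all g_i <= 0): OK
Dual feasibility (all lambda_i >= 0): OK
Complementary slackness (lambda_i * g_i(x) = 0 for all i): OK

Verdict: yes, KKT holds.

yes


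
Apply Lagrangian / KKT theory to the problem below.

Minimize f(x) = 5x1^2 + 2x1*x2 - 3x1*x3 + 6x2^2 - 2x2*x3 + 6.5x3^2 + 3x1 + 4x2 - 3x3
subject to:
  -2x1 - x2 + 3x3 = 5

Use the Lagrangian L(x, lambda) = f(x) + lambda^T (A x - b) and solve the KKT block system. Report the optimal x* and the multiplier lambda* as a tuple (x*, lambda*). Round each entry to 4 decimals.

Form the Lagrangian:
  L(x, lambda) = (1/2) x^T Q x + c^T x + lambda^T (A x - b)
Stationarity (grad_x L = 0): Q x + c + A^T lambda = 0.
Primal feasibility: A x = b.

This gives the KKT block system:
  [ Q   A^T ] [ x     ]   [-c ]
  [ A    0  ] [ lambda ] = [ b ]

Solving the linear system:
  x*      = (-0.8, -0.4, 1)
  lambda* = (-4.4)
  f(x*)   = 7.5

x* = (-0.8, -0.4, 1), lambda* = (-4.4)


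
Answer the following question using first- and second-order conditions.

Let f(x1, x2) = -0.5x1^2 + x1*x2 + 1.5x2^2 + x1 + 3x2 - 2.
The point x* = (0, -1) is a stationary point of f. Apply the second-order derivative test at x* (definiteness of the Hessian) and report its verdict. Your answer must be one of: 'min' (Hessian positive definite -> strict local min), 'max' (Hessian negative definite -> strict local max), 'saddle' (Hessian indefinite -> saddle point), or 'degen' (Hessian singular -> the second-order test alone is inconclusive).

Compute the Hessian H = grad^2 f:
  H = [[-1, 1], [1, 3]]
Verify stationarity: grad f(x*) = H x* + g = (0, 0).
Eigenvalues of H: -1.2361, 3.2361.
Eigenvalues have mixed signs, so H is indefinite -> x* is a saddle point.

saddle


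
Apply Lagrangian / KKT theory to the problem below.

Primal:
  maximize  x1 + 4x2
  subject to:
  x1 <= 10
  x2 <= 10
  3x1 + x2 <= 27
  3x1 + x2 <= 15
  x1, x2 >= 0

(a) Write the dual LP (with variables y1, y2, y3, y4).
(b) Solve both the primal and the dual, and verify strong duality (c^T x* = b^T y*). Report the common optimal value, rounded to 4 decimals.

The standard primal-dual pair for 'max c^T x s.t. A x <= b, x >= 0' is:
  Dual:  min b^T y  s.t.  A^T y >= c,  y >= 0.

So the dual LP is:
  minimize  10y1 + 10y2 + 27y3 + 15y4
  subject to:
    y1 + 3y3 + 3y4 >= 1
    y2 + y3 + y4 >= 4
    y1, y2, y3, y4 >= 0

Solving the primal: x* = (1.6667, 10).
  primal value c^T x* = 41.6667.
Solving the dual: y* = (0, 3.6667, 0, 0.3333).
  dual value b^T y* = 41.6667.
Strong duality: c^T x* = b^T y*. Confirmed.

41.6667


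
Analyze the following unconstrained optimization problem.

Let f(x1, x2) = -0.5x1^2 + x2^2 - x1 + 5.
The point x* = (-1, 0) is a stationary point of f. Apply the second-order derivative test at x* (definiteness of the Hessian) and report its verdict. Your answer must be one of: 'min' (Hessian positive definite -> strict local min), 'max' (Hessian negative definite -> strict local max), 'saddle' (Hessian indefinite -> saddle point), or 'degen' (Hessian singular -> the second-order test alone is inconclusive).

Compute the Hessian H = grad^2 f:
  H = [[-1, 0], [0, 2]]
Verify stationarity: grad f(x*) = H x* + g = (0, 0).
Eigenvalues of H: -1, 2.
Eigenvalues have mixed signs, so H is indefinite -> x* is a saddle point.

saddle


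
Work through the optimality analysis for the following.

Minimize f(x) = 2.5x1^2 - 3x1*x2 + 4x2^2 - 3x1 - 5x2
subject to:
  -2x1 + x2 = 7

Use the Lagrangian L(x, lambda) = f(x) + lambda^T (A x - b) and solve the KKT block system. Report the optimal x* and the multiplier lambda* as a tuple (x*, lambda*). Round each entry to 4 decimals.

Form the Lagrangian:
  L(x, lambda) = (1/2) x^T Q x + c^T x + lambda^T (A x - b)
Stationarity (grad_x L = 0): Q x + c + A^T lambda = 0.
Primal feasibility: A x = b.

This gives the KKT block system:
  [ Q   A^T ] [ x     ]   [-c ]
  [ A    0  ] [ lambda ] = [ b ]

Solving the linear system:
  x*      = (-3.12, 0.76)
  lambda* = (-10.44)
  f(x*)   = 39.32

x* = (-3.12, 0.76), lambda* = (-10.44)


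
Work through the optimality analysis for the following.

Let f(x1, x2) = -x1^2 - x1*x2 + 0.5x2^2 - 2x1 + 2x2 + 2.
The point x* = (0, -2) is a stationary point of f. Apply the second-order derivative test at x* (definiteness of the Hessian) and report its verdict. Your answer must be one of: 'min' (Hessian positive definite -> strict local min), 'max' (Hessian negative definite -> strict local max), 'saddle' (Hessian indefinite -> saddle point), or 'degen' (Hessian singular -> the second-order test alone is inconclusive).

Compute the Hessian H = grad^2 f:
  H = [[-2, -1], [-1, 1]]
Verify stationarity: grad f(x*) = H x* + g = (0, 0).
Eigenvalues of H: -2.3028, 1.3028.
Eigenvalues have mixed signs, so H is indefinite -> x* is a saddle point.

saddle


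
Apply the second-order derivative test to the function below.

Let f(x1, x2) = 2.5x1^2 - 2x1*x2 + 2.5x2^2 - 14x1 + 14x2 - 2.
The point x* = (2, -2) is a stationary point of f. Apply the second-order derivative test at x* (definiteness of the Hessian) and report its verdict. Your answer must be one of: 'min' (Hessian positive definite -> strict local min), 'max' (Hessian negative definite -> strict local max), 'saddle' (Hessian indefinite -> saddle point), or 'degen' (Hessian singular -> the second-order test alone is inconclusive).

Compute the Hessian H = grad^2 f:
  H = [[5, -2], [-2, 5]]
Verify stationarity: grad f(x*) = H x* + g = (0, 0).
Eigenvalues of H: 3, 7.
Both eigenvalues > 0, so H is positive definite -> x* is a strict local min.

min


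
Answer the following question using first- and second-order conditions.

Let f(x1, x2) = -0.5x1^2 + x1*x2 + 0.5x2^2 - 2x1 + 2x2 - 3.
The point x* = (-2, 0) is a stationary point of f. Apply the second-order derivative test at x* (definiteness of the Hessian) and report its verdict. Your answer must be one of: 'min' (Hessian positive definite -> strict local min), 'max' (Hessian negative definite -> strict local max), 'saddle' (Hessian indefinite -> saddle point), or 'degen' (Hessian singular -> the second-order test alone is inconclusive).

Compute the Hessian H = grad^2 f:
  H = [[-1, 1], [1, 1]]
Verify stationarity: grad f(x*) = H x* + g = (0, 0).
Eigenvalues of H: -1.4142, 1.4142.
Eigenvalues have mixed signs, so H is indefinite -> x* is a saddle point.

saddle


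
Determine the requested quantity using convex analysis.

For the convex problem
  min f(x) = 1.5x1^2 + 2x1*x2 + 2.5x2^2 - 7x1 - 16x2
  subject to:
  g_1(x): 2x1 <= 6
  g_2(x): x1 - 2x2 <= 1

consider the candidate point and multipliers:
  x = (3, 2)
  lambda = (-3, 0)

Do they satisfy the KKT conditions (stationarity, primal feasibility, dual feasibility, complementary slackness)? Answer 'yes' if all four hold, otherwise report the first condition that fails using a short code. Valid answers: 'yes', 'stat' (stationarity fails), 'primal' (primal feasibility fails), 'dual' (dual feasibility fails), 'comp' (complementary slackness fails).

Gradient of f: grad f(x) = Q x + c = (6, 0)
Constraint values g_i(x) = a_i^T x - b_i:
  g_1((3, 2)) = 0
  g_2((3, 2)) = -2
Stationarity residual: grad f(x) + sum_i lambda_i a_i = (0, 0)
  -> stationarity OK
Primal feasibility (all g_i <= 0): OK
Dual feasibility (all lambda_i >= 0): FAILS
Complementary slackness (lambda_i * g_i(x) = 0 for all i): OK

Verdict: the first failing condition is dual_feasibility -> dual.

dual


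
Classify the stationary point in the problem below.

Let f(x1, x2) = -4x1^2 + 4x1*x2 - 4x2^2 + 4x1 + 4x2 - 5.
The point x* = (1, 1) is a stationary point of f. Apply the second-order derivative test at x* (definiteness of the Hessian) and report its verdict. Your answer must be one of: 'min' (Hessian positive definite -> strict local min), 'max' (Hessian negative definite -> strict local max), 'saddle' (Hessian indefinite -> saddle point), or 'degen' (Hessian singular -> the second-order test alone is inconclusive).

Compute the Hessian H = grad^2 f:
  H = [[-8, 4], [4, -8]]
Verify stationarity: grad f(x*) = H x* + g = (0, 0).
Eigenvalues of H: -12, -4.
Both eigenvalues < 0, so H is negative definite -> x* is a strict local max.

max


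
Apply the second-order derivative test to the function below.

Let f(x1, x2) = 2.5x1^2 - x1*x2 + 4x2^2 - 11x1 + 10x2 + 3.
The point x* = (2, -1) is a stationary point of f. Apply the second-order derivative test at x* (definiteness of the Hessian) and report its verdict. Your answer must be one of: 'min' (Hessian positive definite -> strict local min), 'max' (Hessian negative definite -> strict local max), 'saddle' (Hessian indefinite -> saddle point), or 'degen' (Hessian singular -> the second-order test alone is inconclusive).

Compute the Hessian H = grad^2 f:
  H = [[5, -1], [-1, 8]]
Verify stationarity: grad f(x*) = H x* + g = (0, 0).
Eigenvalues of H: 4.6972, 8.3028.
Both eigenvalues > 0, so H is positive definite -> x* is a strict local min.

min


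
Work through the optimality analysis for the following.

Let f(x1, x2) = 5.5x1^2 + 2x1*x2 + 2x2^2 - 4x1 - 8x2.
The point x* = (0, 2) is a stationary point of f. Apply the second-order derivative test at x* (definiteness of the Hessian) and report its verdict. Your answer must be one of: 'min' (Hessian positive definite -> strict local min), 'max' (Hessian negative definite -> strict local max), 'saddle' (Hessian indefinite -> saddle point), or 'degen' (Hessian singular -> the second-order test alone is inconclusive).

Compute the Hessian H = grad^2 f:
  H = [[11, 2], [2, 4]]
Verify stationarity: grad f(x*) = H x* + g = (0, 0).
Eigenvalues of H: 3.4689, 11.5311.
Both eigenvalues > 0, so H is positive definite -> x* is a strict local min.

min


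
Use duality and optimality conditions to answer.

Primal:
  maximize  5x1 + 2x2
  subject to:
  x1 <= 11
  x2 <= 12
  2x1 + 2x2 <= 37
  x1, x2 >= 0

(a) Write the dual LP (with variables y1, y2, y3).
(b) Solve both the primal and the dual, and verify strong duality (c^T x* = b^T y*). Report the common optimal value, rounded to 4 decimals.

The standard primal-dual pair for 'max c^T x s.t. A x <= b, x >= 0' is:
  Dual:  min b^T y  s.t.  A^T y >= c,  y >= 0.

So the dual LP is:
  minimize  11y1 + 12y2 + 37y3
  subject to:
    y1 + 2y3 >= 5
    y2 + 2y3 >= 2
    y1, y2, y3 >= 0

Solving the primal: x* = (11, 7.5).
  primal value c^T x* = 70.
Solving the dual: y* = (3, 0, 1).
  dual value b^T y* = 70.
Strong duality: c^T x* = b^T y*. Confirmed.

70


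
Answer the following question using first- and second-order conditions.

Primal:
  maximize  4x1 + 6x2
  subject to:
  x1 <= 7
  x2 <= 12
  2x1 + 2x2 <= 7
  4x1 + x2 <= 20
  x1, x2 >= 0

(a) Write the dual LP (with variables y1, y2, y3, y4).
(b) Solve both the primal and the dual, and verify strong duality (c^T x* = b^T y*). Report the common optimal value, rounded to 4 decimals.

The standard primal-dual pair for 'max c^T x s.t. A x <= b, x >= 0' is:
  Dual:  min b^T y  s.t.  A^T y >= c,  y >= 0.

So the dual LP is:
  minimize  7y1 + 12y2 + 7y3 + 20y4
  subject to:
    y1 + 2y3 + 4y4 >= 4
    y2 + 2y3 + y4 >= 6
    y1, y2, y3, y4 >= 0

Solving the primal: x* = (0, 3.5).
  primal value c^T x* = 21.
Solving the dual: y* = (0, 0, 3, 0).
  dual value b^T y* = 21.
Strong duality: c^T x* = b^T y*. Confirmed.

21


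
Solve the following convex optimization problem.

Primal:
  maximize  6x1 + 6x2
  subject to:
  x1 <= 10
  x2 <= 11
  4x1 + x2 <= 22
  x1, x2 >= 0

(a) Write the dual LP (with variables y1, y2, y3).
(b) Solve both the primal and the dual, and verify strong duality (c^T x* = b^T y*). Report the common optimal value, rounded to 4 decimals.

The standard primal-dual pair for 'max c^T x s.t. A x <= b, x >= 0' is:
  Dual:  min b^T y  s.t.  A^T y >= c,  y >= 0.

So the dual LP is:
  minimize  10y1 + 11y2 + 22y3
  subject to:
    y1 + 4y3 >= 6
    y2 + y3 >= 6
    y1, y2, y3 >= 0

Solving the primal: x* = (2.75, 11).
  primal value c^T x* = 82.5.
Solving the dual: y* = (0, 4.5, 1.5).
  dual value b^T y* = 82.5.
Strong duality: c^T x* = b^T y*. Confirmed.

82.5


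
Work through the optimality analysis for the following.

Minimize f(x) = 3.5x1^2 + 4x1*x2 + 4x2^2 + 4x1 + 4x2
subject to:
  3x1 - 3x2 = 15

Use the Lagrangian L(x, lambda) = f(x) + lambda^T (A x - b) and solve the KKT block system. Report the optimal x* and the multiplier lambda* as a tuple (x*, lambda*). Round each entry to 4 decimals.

Form the Lagrangian:
  L(x, lambda) = (1/2) x^T Q x + c^T x + lambda^T (A x - b)
Stationarity (grad_x L = 0): Q x + c + A^T lambda = 0.
Primal feasibility: A x = b.

This gives the KKT block system:
  [ Q   A^T ] [ x     ]   [-c ]
  [ A    0  ] [ lambda ] = [ b ]

Solving the linear system:
  x*      = (2.2609, -2.7391)
  lambda* = (-2.9565)
  f(x*)   = 21.2174

x* = (2.2609, -2.7391), lambda* = (-2.9565)


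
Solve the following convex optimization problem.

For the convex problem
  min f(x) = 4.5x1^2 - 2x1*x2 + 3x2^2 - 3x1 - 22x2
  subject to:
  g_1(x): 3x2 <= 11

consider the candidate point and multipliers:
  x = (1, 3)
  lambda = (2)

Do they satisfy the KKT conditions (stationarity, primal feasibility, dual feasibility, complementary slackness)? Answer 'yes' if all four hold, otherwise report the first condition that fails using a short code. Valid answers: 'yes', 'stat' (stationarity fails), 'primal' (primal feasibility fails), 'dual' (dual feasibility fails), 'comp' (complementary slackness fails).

Gradient of f: grad f(x) = Q x + c = (0, -6)
Constraint values g_i(x) = a_i^T x - b_i:
  g_1((1, 3)) = -2
Stationarity residual: grad f(x) + sum_i lambda_i a_i = (0, 0)
  -> stationarity OK
Primal feasibility (all g_i <= 0): OK
Dual feasibility (all lambda_i >= 0): OK
Complementary slackness (lambda_i * g_i(x) = 0 for all i): FAILS

Verdict: the first failing condition is complementary_slackness -> comp.

comp


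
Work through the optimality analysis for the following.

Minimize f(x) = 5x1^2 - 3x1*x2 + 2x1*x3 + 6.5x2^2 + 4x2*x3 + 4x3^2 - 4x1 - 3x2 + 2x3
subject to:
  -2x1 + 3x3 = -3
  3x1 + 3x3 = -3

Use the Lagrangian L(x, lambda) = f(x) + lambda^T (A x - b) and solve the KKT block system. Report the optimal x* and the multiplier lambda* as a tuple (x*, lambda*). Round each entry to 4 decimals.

Form the Lagrangian:
  L(x, lambda) = (1/2) x^T Q x + c^T x + lambda^T (A x - b)
Stationarity (grad_x L = 0): Q x + c + A^T lambda = 0.
Primal feasibility: A x = b.

This gives the KKT block system:
  [ Q   A^T ] [ x     ]   [-c ]
  [ A    0  ] [ lambda ] = [ b ]

Solving the linear system:
  x*      = (0, 0.5385, -1)
  lambda* = (-0.7538, 2.0359)
  f(x*)   = 0.1154

x* = (0, 0.5385, -1), lambda* = (-0.7538, 2.0359)


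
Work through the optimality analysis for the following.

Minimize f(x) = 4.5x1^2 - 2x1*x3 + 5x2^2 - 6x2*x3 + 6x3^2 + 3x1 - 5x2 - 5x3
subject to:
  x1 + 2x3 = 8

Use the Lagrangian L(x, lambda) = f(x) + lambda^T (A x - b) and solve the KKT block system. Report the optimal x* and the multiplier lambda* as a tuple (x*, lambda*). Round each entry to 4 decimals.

Form the Lagrangian:
  L(x, lambda) = (1/2) x^T Q x + c^T x + lambda^T (A x - b)
Stationarity (grad_x L = 0): Q x + c + A^T lambda = 0.
Primal feasibility: A x = b.

This gives the KKT block system:
  [ Q   A^T ] [ x     ]   [-c ]
  [ A    0  ] [ lambda ] = [ b ]

Solving the linear system:
  x*      = (1.3588, 2.4924, 3.3206)
  lambda* = (-8.5878)
  f(x*)   = 21.8569

x* = (1.3588, 2.4924, 3.3206), lambda* = (-8.5878)


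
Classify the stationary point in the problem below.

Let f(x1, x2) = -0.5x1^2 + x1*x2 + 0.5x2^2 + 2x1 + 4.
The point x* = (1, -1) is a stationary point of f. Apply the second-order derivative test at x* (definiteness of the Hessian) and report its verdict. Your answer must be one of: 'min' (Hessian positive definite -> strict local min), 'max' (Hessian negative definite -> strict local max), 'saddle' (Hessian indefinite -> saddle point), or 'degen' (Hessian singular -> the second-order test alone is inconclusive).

Compute the Hessian H = grad^2 f:
  H = [[-1, 1], [1, 1]]
Verify stationarity: grad f(x*) = H x* + g = (0, 0).
Eigenvalues of H: -1.4142, 1.4142.
Eigenvalues have mixed signs, so H is indefinite -> x* is a saddle point.

saddle


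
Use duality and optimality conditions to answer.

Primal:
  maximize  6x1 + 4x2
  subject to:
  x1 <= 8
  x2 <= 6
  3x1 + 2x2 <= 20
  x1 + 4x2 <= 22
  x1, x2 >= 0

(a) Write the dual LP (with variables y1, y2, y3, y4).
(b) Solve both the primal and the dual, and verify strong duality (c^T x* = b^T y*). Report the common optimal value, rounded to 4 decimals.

The standard primal-dual pair for 'max c^T x s.t. A x <= b, x >= 0' is:
  Dual:  min b^T y  s.t.  A^T y >= c,  y >= 0.

So the dual LP is:
  minimize  8y1 + 6y2 + 20y3 + 22y4
  subject to:
    y1 + 3y3 + y4 >= 6
    y2 + 2y3 + 4y4 >= 4
    y1, y2, y3, y4 >= 0

Solving the primal: x* = (6.6667, 0).
  primal value c^T x* = 40.
Solving the dual: y* = (0, 0, 2, 0).
  dual value b^T y* = 40.
Strong duality: c^T x* = b^T y*. Confirmed.

40


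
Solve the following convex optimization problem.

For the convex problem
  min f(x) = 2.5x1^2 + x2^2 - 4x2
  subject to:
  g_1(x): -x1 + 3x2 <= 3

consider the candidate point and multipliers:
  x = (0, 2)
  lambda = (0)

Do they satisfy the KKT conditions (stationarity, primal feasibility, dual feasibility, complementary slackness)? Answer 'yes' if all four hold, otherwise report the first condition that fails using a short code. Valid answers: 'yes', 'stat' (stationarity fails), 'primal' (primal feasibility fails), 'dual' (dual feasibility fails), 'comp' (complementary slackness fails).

Gradient of f: grad f(x) = Q x + c = (0, 0)
Constraint values g_i(x) = a_i^T x - b_i:
  g_1((0, 2)) = 3
Stationarity residual: grad f(x) + sum_i lambda_i a_i = (0, 0)
  -> stationarity OK
Primal feasibility (all g_i <= 0): FAILS
Dual feasibility (all lambda_i >= 0): OK
Complementary slackness (lambda_i * g_i(x) = 0 for all i): OK

Verdict: the first failing condition is primal_feasibility -> primal.

primal


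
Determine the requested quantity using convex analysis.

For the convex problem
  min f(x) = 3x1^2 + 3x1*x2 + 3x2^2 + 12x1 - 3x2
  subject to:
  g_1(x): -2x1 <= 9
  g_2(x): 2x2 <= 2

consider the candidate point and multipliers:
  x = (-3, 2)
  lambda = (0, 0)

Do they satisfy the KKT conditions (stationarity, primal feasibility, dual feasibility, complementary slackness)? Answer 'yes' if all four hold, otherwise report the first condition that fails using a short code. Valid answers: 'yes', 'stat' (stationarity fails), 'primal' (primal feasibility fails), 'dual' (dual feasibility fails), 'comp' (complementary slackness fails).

Gradient of f: grad f(x) = Q x + c = (0, 0)
Constraint values g_i(x) = a_i^T x - b_i:
  g_1((-3, 2)) = -3
  g_2((-3, 2)) = 2
Stationarity residual: grad f(x) + sum_i lambda_i a_i = (0, 0)
  -> stationarity OK
Primal feasibility (all g_i <= 0): FAILS
Dual feasibility (all lambda_i >= 0): OK
Complementary slackness (lambda_i * g_i(x) = 0 for all i): OK

Verdict: the first failing condition is primal_feasibility -> primal.

primal


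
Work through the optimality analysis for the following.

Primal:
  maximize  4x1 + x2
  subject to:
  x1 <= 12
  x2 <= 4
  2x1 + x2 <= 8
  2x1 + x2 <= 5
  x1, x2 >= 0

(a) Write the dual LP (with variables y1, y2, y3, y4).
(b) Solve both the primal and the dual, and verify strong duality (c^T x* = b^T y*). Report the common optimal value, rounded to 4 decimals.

The standard primal-dual pair for 'max c^T x s.t. A x <= b, x >= 0' is:
  Dual:  min b^T y  s.t.  A^T y >= c,  y >= 0.

So the dual LP is:
  minimize  12y1 + 4y2 + 8y3 + 5y4
  subject to:
    y1 + 2y3 + 2y4 >= 4
    y2 + y3 + y4 >= 1
    y1, y2, y3, y4 >= 0

Solving the primal: x* = (2.5, 0).
  primal value c^T x* = 10.
Solving the dual: y* = (0, 0, 0, 2).
  dual value b^T y* = 10.
Strong duality: c^T x* = b^T y*. Confirmed.

10


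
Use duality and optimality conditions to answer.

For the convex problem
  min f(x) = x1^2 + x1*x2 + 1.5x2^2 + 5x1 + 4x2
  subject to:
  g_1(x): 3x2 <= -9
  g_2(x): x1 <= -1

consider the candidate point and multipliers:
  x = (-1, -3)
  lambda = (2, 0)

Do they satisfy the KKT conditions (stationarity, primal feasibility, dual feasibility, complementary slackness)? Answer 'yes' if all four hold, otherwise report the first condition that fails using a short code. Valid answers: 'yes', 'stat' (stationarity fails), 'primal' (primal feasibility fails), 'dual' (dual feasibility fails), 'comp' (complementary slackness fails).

Gradient of f: grad f(x) = Q x + c = (0, -6)
Constraint values g_i(x) = a_i^T x - b_i:
  g_1((-1, -3)) = 0
  g_2((-1, -3)) = 0
Stationarity residual: grad f(x) + sum_i lambda_i a_i = (0, 0)
  -> stationarity OK
Primal feasibility (all g_i <= 0): OK
Dual feasibility (all lambda_i >= 0): OK
Complementary slackness (lambda_i * g_i(x) = 0 for all i): OK

Verdict: yes, KKT holds.

yes


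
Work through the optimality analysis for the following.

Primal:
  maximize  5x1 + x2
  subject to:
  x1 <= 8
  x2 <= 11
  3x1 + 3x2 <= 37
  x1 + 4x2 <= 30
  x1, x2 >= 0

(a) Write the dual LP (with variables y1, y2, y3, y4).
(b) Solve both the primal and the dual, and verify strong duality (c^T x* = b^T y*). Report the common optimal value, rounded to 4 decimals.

The standard primal-dual pair for 'max c^T x s.t. A x <= b, x >= 0' is:
  Dual:  min b^T y  s.t.  A^T y >= c,  y >= 0.

So the dual LP is:
  minimize  8y1 + 11y2 + 37y3 + 30y4
  subject to:
    y1 + 3y3 + y4 >= 5
    y2 + 3y3 + 4y4 >= 1
    y1, y2, y3, y4 >= 0

Solving the primal: x* = (8, 4.3333).
  primal value c^T x* = 44.3333.
Solving the dual: y* = (4, 0, 0.3333, 0).
  dual value b^T y* = 44.3333.
Strong duality: c^T x* = b^T y*. Confirmed.

44.3333


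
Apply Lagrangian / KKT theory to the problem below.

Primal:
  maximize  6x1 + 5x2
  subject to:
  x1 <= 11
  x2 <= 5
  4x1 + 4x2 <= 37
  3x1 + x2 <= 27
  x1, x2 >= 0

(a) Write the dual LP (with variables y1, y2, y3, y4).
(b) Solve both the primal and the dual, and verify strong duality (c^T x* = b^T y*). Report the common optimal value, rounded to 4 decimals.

The standard primal-dual pair for 'max c^T x s.t. A x <= b, x >= 0' is:
  Dual:  min b^T y  s.t.  A^T y >= c,  y >= 0.

So the dual LP is:
  minimize  11y1 + 5y2 + 37y3 + 27y4
  subject to:
    y1 + 4y3 + 3y4 >= 6
    y2 + 4y3 + y4 >= 5
    y1, y2, y3, y4 >= 0

Solving the primal: x* = (8.875, 0.375).
  primal value c^T x* = 55.125.
Solving the dual: y* = (0, 0, 1.125, 0.5).
  dual value b^T y* = 55.125.
Strong duality: c^T x* = b^T y*. Confirmed.

55.125


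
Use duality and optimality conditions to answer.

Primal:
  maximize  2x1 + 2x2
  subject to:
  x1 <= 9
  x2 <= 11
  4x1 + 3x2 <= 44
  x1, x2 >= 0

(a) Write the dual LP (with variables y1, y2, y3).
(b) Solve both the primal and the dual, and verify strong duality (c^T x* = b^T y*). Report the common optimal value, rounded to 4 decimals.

The standard primal-dual pair for 'max c^T x s.t. A x <= b, x >= 0' is:
  Dual:  min b^T y  s.t.  A^T y >= c,  y >= 0.

So the dual LP is:
  minimize  9y1 + 11y2 + 44y3
  subject to:
    y1 + 4y3 >= 2
    y2 + 3y3 >= 2
    y1, y2, y3 >= 0

Solving the primal: x* = (2.75, 11).
  primal value c^T x* = 27.5.
Solving the dual: y* = (0, 0.5, 0.5).
  dual value b^T y* = 27.5.
Strong duality: c^T x* = b^T y*. Confirmed.

27.5


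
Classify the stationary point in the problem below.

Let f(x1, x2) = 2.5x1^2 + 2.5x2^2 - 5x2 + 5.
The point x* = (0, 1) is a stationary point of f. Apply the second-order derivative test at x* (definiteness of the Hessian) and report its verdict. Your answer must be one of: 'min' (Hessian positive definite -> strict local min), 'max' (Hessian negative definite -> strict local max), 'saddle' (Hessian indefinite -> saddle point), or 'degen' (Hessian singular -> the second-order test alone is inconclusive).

Compute the Hessian H = grad^2 f:
  H = [[5, 0], [0, 5]]
Verify stationarity: grad f(x*) = H x* + g = (0, 0).
Eigenvalues of H: 5, 5.
Both eigenvalues > 0, so H is positive definite -> x* is a strict local min.

min


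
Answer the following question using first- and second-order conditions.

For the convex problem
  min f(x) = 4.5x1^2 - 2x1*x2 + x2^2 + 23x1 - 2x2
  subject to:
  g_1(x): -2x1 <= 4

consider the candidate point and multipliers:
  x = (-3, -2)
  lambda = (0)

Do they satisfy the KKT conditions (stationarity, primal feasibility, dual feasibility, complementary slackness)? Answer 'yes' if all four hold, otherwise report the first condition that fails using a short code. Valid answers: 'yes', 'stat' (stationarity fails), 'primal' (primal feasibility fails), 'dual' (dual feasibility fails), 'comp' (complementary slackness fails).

Gradient of f: grad f(x) = Q x + c = (0, 0)
Constraint values g_i(x) = a_i^T x - b_i:
  g_1((-3, -2)) = 2
Stationarity residual: grad f(x) + sum_i lambda_i a_i = (0, 0)
  -> stationarity OK
Primal feasibility (all g_i <= 0): FAILS
Dual feasibility (all lambda_i >= 0): OK
Complementary slackness (lambda_i * g_i(x) = 0 for all i): OK

Verdict: the first failing condition is primal_feasibility -> primal.

primal


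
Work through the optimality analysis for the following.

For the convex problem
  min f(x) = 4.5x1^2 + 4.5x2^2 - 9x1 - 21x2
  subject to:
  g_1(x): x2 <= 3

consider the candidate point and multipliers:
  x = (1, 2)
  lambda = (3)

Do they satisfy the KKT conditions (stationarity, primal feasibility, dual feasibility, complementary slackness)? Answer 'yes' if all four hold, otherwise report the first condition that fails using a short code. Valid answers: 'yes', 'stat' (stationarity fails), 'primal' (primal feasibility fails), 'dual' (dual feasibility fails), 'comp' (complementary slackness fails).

Gradient of f: grad f(x) = Q x + c = (0, -3)
Constraint values g_i(x) = a_i^T x - b_i:
  g_1((1, 2)) = -1
Stationarity residual: grad f(x) + sum_i lambda_i a_i = (0, 0)
  -> stationarity OK
Primal feasibility (all g_i <= 0): OK
Dual feasibility (all lambda_i >= 0): OK
Complementary slackness (lambda_i * g_i(x) = 0 for all i): FAILS

Verdict: the first failing condition is complementary_slackness -> comp.

comp


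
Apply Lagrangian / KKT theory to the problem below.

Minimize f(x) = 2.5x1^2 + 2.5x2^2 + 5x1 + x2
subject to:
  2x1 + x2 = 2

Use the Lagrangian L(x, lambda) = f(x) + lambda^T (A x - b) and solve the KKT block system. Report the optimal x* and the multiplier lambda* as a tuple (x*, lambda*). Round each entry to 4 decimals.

Form the Lagrangian:
  L(x, lambda) = (1/2) x^T Q x + c^T x + lambda^T (A x - b)
Stationarity (grad_x L = 0): Q x + c + A^T lambda = 0.
Primal feasibility: A x = b.

This gives the KKT block system:
  [ Q   A^T ] [ x     ]   [-c ]
  [ A    0  ] [ lambda ] = [ b ]

Solving the linear system:
  x*      = (0.68, 0.64)
  lambda* = (-4.2)
  f(x*)   = 6.22

x* = (0.68, 0.64), lambda* = (-4.2)


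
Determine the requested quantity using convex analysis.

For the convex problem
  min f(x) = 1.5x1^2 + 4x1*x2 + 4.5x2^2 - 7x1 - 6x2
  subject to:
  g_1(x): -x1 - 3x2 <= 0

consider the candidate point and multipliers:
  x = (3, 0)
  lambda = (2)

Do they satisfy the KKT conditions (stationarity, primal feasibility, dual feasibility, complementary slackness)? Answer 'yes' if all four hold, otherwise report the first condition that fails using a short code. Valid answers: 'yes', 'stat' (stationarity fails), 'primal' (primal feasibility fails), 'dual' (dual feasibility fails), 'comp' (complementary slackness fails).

Gradient of f: grad f(x) = Q x + c = (2, 6)
Constraint values g_i(x) = a_i^T x - b_i:
  g_1((3, 0)) = -3
Stationarity residual: grad f(x) + sum_i lambda_i a_i = (0, 0)
  -> stationarity OK
Primal feasibility (all g_i <= 0): OK
Dual feasibility (all lambda_i >= 0): OK
Complementary slackness (lambda_i * g_i(x) = 0 for all i): FAILS

Verdict: the first failing condition is complementary_slackness -> comp.

comp


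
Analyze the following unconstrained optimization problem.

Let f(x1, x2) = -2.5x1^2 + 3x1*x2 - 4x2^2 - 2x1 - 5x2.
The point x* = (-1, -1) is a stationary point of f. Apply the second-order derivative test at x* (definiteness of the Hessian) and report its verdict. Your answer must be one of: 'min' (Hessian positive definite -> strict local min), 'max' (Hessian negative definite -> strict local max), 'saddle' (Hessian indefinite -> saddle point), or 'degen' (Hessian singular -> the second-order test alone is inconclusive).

Compute the Hessian H = grad^2 f:
  H = [[-5, 3], [3, -8]]
Verify stationarity: grad f(x*) = H x* + g = (0, 0).
Eigenvalues of H: -9.8541, -3.1459.
Both eigenvalues < 0, so H is negative definite -> x* is a strict local max.

max


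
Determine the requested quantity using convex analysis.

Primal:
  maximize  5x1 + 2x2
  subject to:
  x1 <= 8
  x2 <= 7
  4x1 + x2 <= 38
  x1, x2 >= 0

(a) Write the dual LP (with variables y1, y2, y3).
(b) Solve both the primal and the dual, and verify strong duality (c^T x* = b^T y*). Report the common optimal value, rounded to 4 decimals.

The standard primal-dual pair for 'max c^T x s.t. A x <= b, x >= 0' is:
  Dual:  min b^T y  s.t.  A^T y >= c,  y >= 0.

So the dual LP is:
  minimize  8y1 + 7y2 + 38y3
  subject to:
    y1 + 4y3 >= 5
    y2 + y3 >= 2
    y1, y2, y3 >= 0

Solving the primal: x* = (7.75, 7).
  primal value c^T x* = 52.75.
Solving the dual: y* = (0, 0.75, 1.25).
  dual value b^T y* = 52.75.
Strong duality: c^T x* = b^T y*. Confirmed.

52.75


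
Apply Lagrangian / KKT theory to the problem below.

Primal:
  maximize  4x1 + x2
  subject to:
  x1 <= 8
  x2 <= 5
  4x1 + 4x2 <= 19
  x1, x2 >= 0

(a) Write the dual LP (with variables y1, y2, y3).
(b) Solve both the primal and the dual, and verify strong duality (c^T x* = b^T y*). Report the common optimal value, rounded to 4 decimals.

The standard primal-dual pair for 'max c^T x s.t. A x <= b, x >= 0' is:
  Dual:  min b^T y  s.t.  A^T y >= c,  y >= 0.

So the dual LP is:
  minimize  8y1 + 5y2 + 19y3
  subject to:
    y1 + 4y3 >= 4
    y2 + 4y3 >= 1
    y1, y2, y3 >= 0

Solving the primal: x* = (4.75, 0).
  primal value c^T x* = 19.
Solving the dual: y* = (0, 0, 1).
  dual value b^T y* = 19.
Strong duality: c^T x* = b^T y*. Confirmed.

19


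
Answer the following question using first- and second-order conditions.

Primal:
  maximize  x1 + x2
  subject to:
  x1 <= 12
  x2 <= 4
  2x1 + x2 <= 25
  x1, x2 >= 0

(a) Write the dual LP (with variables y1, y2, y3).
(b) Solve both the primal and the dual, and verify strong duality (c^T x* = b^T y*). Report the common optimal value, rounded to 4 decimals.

The standard primal-dual pair for 'max c^T x s.t. A x <= b, x >= 0' is:
  Dual:  min b^T y  s.t.  A^T y >= c,  y >= 0.

So the dual LP is:
  minimize  12y1 + 4y2 + 25y3
  subject to:
    y1 + 2y3 >= 1
    y2 + y3 >= 1
    y1, y2, y3 >= 0

Solving the primal: x* = (10.5, 4).
  primal value c^T x* = 14.5.
Solving the dual: y* = (0, 0.5, 0.5).
  dual value b^T y* = 14.5.
Strong duality: c^T x* = b^T y*. Confirmed.

14.5


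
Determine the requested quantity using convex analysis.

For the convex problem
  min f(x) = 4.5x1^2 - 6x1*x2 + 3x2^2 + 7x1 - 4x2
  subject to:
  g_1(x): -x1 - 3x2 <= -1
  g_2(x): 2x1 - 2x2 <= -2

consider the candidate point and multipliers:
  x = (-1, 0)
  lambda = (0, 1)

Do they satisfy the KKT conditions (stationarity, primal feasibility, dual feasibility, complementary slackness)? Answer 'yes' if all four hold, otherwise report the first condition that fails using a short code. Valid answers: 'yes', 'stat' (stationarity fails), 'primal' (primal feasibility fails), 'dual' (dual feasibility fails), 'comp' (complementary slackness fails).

Gradient of f: grad f(x) = Q x + c = (-2, 2)
Constraint values g_i(x) = a_i^T x - b_i:
  g_1((-1, 0)) = 2
  g_2((-1, 0)) = 0
Stationarity residual: grad f(x) + sum_i lambda_i a_i = (0, 0)
  -> stationarity OK
Primal feasibility (all g_i <= 0): FAILS
Dual feasibility (all lambda_i >= 0): OK
Complementary slackness (lambda_i * g_i(x) = 0 for all i): OK

Verdict: the first failing condition is primal_feasibility -> primal.

primal


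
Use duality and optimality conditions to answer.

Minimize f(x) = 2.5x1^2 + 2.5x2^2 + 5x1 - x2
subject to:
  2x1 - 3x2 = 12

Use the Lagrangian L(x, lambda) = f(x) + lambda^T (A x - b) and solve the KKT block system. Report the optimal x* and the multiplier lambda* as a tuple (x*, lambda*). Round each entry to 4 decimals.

Form the Lagrangian:
  L(x, lambda) = (1/2) x^T Q x + c^T x + lambda^T (A x - b)
Stationarity (grad_x L = 0): Q x + c + A^T lambda = 0.
Primal feasibility: A x = b.

This gives the KKT block system:
  [ Q   A^T ] [ x     ]   [-c ]
  [ A    0  ] [ lambda ] = [ b ]

Solving the linear system:
  x*      = (1.2462, -3.1692)
  lambda* = (-5.6154)
  f(x*)   = 38.3923

x* = (1.2462, -3.1692), lambda* = (-5.6154)


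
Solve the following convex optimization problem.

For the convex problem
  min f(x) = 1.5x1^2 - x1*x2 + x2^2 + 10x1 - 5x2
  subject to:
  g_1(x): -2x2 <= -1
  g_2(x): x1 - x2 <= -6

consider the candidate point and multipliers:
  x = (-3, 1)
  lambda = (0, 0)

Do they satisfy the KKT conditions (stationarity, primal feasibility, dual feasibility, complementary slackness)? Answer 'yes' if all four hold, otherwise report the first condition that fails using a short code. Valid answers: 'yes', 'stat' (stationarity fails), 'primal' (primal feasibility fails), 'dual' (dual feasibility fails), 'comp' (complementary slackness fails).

Gradient of f: grad f(x) = Q x + c = (0, 0)
Constraint values g_i(x) = a_i^T x - b_i:
  g_1((-3, 1)) = -1
  g_2((-3, 1)) = 2
Stationarity residual: grad f(x) + sum_i lambda_i a_i = (0, 0)
  -> stationarity OK
Primal feasibility (all g_i <= 0): FAILS
Dual feasibility (all lambda_i >= 0): OK
Complementary slackness (lambda_i * g_i(x) = 0 for all i): OK

Verdict: the first failing condition is primal_feasibility -> primal.

primal


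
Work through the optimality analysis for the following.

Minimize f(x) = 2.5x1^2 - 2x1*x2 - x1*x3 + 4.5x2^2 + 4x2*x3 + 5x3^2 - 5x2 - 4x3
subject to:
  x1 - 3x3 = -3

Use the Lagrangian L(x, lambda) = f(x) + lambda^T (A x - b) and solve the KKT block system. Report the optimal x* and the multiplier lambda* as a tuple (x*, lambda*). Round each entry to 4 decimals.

Form the Lagrangian:
  L(x, lambda) = (1/2) x^T Q x + c^T x + lambda^T (A x - b)
Stationarity (grad_x L = 0): Q x + c + A^T lambda = 0.
Primal feasibility: A x = b.

This gives the KKT block system:
  [ Q   A^T ] [ x     ]   [-c ]
  [ A    0  ] [ lambda ] = [ b ]

Solving the linear system:
  x*      = (-0.1716, 0.0984, 0.9428)
  lambda* = (1.9977)
  f(x*)   = 0.865

x* = (-0.1716, 0.0984, 0.9428), lambda* = (1.9977)


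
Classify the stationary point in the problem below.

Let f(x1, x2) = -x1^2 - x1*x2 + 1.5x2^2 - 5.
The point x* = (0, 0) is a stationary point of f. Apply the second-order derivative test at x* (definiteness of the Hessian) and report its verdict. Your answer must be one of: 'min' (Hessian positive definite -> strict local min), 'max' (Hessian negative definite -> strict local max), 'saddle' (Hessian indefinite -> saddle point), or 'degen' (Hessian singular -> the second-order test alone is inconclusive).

Compute the Hessian H = grad^2 f:
  H = [[-2, -1], [-1, 3]]
Verify stationarity: grad f(x*) = H x* + g = (0, 0).
Eigenvalues of H: -2.1926, 3.1926.
Eigenvalues have mixed signs, so H is indefinite -> x* is a saddle point.

saddle


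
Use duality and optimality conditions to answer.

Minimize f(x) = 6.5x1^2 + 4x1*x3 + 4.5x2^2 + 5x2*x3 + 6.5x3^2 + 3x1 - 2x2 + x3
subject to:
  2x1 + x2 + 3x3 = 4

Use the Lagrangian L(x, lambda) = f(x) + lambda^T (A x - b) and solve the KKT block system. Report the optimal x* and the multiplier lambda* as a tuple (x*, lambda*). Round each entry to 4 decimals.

Form the Lagrangian:
  L(x, lambda) = (1/2) x^T Q x + c^T x + lambda^T (A x - b)
Stationarity (grad_x L = 0): Q x + c + A^T lambda = 0.
Primal feasibility: A x = b.

This gives the KKT block system:
  [ Q   A^T ] [ x     ]   [-c ]
  [ A    0  ] [ lambda ] = [ b ]

Solving the linear system:
  x*      = (0.3269, 0.2849, 1.0204)
  lambda* = (-5.6659)
  f(x*)   = 12.0475

x* = (0.3269, 0.2849, 1.0204), lambda* = (-5.6659)


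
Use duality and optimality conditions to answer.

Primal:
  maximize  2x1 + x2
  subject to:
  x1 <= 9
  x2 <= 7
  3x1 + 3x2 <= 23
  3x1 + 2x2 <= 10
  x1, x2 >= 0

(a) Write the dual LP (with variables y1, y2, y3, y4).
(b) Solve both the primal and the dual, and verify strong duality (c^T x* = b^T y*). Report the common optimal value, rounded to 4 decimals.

The standard primal-dual pair for 'max c^T x s.t. A x <= b, x >= 0' is:
  Dual:  min b^T y  s.t.  A^T y >= c,  y >= 0.

So the dual LP is:
  minimize  9y1 + 7y2 + 23y3 + 10y4
  subject to:
    y1 + 3y3 + 3y4 >= 2
    y2 + 3y3 + 2y4 >= 1
    y1, y2, y3, y4 >= 0

Solving the primal: x* = (3.3333, 0).
  primal value c^T x* = 6.6667.
Solving the dual: y* = (0, 0, 0, 0.6667).
  dual value b^T y* = 6.6667.
Strong duality: c^T x* = b^T y*. Confirmed.

6.6667


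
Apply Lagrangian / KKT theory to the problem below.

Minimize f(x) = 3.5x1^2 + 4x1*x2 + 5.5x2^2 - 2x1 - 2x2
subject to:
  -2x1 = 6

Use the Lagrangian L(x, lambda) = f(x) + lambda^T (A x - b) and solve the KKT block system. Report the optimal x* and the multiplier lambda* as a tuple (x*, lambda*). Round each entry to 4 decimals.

Form the Lagrangian:
  L(x, lambda) = (1/2) x^T Q x + c^T x + lambda^T (A x - b)
Stationarity (grad_x L = 0): Q x + c + A^T lambda = 0.
Primal feasibility: A x = b.

This gives the KKT block system:
  [ Q   A^T ] [ x     ]   [-c ]
  [ A    0  ] [ lambda ] = [ b ]

Solving the linear system:
  x*      = (-3, 1.2727)
  lambda* = (-8.9545)
  f(x*)   = 28.5909

x* = (-3, 1.2727), lambda* = (-8.9545)


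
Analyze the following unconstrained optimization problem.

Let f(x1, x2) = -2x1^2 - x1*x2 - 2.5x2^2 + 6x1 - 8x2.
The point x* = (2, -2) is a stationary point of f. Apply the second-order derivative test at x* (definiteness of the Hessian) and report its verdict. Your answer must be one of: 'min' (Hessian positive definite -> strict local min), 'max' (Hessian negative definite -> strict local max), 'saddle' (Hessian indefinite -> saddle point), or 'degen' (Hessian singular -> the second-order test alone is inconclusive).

Compute the Hessian H = grad^2 f:
  H = [[-4, -1], [-1, -5]]
Verify stationarity: grad f(x*) = H x* + g = (0, 0).
Eigenvalues of H: -5.618, -3.382.
Both eigenvalues < 0, so H is negative definite -> x* is a strict local max.

max


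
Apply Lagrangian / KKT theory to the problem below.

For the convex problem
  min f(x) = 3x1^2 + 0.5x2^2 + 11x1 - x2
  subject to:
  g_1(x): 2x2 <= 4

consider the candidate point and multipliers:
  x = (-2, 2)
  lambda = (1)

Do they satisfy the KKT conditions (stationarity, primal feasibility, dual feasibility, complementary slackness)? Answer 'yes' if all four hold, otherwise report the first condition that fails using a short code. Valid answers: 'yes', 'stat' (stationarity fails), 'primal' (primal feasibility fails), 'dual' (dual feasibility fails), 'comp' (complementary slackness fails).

Gradient of f: grad f(x) = Q x + c = (-1, 1)
Constraint values g_i(x) = a_i^T x - b_i:
  g_1((-2, 2)) = 0
Stationarity residual: grad f(x) + sum_i lambda_i a_i = (-1, 3)
  -> stationarity FAILS
Primal feasibility (all g_i <= 0): OK
Dual feasibility (all lambda_i >= 0): OK
Complementary slackness (lambda_i * g_i(x) = 0 for all i): OK

Verdict: the first failing condition is stationarity -> stat.

stat
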